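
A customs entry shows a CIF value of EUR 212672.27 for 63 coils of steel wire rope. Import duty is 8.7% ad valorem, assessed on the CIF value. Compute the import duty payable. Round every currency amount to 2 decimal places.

Import duty: EUR 18502.49

Import duty = 212672.27 × 8.7% = 18502.49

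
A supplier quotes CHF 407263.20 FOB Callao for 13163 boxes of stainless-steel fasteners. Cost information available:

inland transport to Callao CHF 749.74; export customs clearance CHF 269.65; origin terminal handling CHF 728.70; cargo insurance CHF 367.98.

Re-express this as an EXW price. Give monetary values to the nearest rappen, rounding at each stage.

Not relevant to the conversion: insurance — on the buyer under both terms; not part of either seller's price.
From FOB to EXW, the seller no longer bears: inland to port, export clearance, origin terminal.
EXW price = 407263.20 − 749.74 − 269.65 − 728.70 = 405515.11

EXW price: CHF 405515.11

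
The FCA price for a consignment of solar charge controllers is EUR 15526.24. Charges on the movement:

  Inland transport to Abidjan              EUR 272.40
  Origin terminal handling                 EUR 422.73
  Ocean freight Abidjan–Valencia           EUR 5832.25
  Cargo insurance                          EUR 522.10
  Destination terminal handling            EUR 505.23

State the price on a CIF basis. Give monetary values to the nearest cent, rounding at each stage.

Not relevant to the conversion: inland to port — on the seller under both FCA and CIF; already in the FCA price and stays in the CIF price. destination terminal — on the buyer under both terms; not part of either seller's price.
From FCA to CIF, the seller additionally bears: origin terminal, freight, insurance.
CIF price = 15526.24 + 422.73 + 5832.25 + 522.10 = 22303.32

CIF price: EUR 22303.32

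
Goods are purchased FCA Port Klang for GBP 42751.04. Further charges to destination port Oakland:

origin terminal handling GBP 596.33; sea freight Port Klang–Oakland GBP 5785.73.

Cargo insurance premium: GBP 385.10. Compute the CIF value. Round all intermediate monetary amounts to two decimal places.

CIF = FCA price + pre-shipment costs + freight + insurance
CIF = 42751.04 + 596.33 + 5785.73 + 385.10 = 49518.20

CIF value: GBP 49518.20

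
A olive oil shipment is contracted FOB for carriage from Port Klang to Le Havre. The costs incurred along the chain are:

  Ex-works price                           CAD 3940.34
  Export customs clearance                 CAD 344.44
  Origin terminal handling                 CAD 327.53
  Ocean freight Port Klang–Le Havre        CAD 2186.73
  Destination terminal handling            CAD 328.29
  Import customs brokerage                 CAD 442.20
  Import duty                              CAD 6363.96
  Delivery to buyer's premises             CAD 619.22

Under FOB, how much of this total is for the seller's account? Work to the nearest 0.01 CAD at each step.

Seller's account: CAD 4612.31

FOB: the seller bears costs until goods are on board at the origin port; the buyer bears freight, insurance and all costs thereafter.
Seller's account: goods 3940.34 + export clearance 344.44 + origin terminal 327.53 = 4612.31
Buyer's account: freight 2186.73 + destination terminal 328.29 + brokerage 442.20 + duty 6363.96 + delivery 619.22 = 9940.40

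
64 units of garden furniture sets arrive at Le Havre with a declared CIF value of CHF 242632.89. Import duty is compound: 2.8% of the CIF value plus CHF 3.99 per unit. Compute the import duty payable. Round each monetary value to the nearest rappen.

Ad valorem component: 242632.89 × 2.8% = 6793.72
Specific component: 64 × 3.99 = 255.36
Import duty = 6793.72 + 255.36 = 7049.08

Import duty: CHF 7049.08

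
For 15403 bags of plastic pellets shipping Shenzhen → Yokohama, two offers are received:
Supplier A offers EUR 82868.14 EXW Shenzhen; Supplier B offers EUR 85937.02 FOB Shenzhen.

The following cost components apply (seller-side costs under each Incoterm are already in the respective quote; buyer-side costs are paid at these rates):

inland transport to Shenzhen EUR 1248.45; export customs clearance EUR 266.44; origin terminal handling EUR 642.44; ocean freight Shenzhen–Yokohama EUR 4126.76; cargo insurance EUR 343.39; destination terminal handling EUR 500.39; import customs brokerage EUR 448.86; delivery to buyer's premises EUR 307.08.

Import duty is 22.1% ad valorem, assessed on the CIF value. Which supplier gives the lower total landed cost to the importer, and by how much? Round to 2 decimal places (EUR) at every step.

Supplier A is cheaper by EUR 1113.00

Supplier A (EXW):
CIF value = EXW price + inland to port + export clearance + origin terminal + freight + insurance = 82868.14 + 1248.45 + 266.44 + 642.44 + 4126.76 + 343.39 = 89495.62
Import duty = 89495.62 × 22.1% = 19778.53
Buyer bears (A): 1248.45 + 266.44 + 642.44 + 4126.76 + 343.39 + 500.39 + 448.86 + 307.08 = 7883.81
Landed cost (A) = invoice 82868.14 + 7883.81 + duty 19778.53 = 110530.48
Supplier B (FOB):
CIF value = FOB price + freight + insurance = 85937.02 + 4126.76 + 343.39 = 90407.17
Import duty = 90407.17 × 22.1% = 19979.98
Buyer bears (B): 4126.76 + 343.39 + 500.39 + 448.86 + 307.08 = 5726.48
Landed cost (B) = invoice 85937.02 + 5726.48 + duty 19979.98 = 111643.48
Difference = |110530.48 − 111643.48| = 1113.00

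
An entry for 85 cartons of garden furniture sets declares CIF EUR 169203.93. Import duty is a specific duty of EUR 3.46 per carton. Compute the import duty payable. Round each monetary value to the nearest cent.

Import duty = 85 × 3.46 = 294.10

Import duty: EUR 294.10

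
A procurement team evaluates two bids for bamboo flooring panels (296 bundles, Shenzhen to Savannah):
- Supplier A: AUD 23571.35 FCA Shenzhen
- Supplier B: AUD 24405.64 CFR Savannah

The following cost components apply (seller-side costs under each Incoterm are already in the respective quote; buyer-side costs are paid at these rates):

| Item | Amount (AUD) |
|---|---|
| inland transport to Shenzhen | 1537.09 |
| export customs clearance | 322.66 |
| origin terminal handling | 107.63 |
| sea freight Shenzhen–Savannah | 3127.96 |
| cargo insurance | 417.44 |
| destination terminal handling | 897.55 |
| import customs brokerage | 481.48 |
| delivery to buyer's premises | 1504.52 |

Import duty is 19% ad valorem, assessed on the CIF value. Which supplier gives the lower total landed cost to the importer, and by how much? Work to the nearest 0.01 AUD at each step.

Supplier A (FCA):
CIF value = FCA price + origin terminal + freight + insurance = 23571.35 + 107.63 + 3127.96 + 417.44 = 27224.38
Import duty = 27224.38 × 19% = 5172.63
Buyer bears (A): 107.63 + 3127.96 + 417.44 + 897.55 + 481.48 + 1504.52 = 6536.58
Landed cost (A) = invoice 23571.35 + 6536.58 + duty 5172.63 = 35280.56
Supplier B (CFR):
CIF value = CFR price + insurance = 24405.64 + 417.44 = 24823.08
Import duty = 24823.08 × 19% = 4716.39
Buyer bears (B): 417.44 + 897.55 + 481.48 + 1504.52 = 3300.99
Landed cost (B) = invoice 24405.64 + 3300.99 + duty 4716.39 = 32423.02
Difference = |35280.56 − 32423.02| = 2857.54

Supplier B is cheaper by AUD 2857.54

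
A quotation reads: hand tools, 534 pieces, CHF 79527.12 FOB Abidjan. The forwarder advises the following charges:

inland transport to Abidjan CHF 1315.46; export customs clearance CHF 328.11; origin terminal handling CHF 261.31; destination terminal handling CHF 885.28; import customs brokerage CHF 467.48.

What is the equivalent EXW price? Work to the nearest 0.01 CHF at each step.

Not relevant to the conversion: destination terminal, brokerage — on the buyer under both terms; not part of either seller's price.
From FOB to EXW, the seller no longer bears: inland to port, export clearance, origin terminal.
EXW price = 79527.12 − 1315.46 − 328.11 − 261.31 = 77622.24

EXW price: CHF 77622.24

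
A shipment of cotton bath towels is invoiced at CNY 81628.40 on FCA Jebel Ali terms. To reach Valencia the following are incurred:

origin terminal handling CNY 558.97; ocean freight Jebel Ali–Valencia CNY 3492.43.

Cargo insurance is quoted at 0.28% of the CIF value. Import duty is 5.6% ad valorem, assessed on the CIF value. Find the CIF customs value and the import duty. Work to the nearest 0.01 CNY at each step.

CIF value: CNY 85920.38; import duty: CNY 4811.54

Let C be the CIF value. C = FCA price + pre-shipment costs + freight + 0.28% × C
C − 0.28% × C = 81628.40 + 558.97 + 3492.43
0.9972 × C = 85679.80
C = 85679.80 / 0.9972 = 85920.38
Insurance premium = 0.28% × 85920.38 = 240.58
Import duty = 85920.38 × 5.6% = 4811.54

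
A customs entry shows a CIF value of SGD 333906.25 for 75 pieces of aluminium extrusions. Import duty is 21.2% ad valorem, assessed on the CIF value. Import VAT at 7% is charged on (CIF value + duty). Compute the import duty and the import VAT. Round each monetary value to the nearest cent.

Import duty: SGD 70788.13; import VAT: SGD 28328.61

Import duty = 333906.25 × 21.2% = 70788.13
VAT base = CIF + duty = 333906.25 + 70788.13 = 404694.38
Import VAT = 404694.38 × 7% = 28328.61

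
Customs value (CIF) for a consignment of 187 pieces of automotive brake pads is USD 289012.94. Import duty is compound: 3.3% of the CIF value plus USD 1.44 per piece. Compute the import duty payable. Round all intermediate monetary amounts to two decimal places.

Ad valorem component: 289012.94 × 3.3% = 9537.43
Specific component: 187 × 1.44 = 269.28
Import duty = 9537.43 + 269.28 = 9806.71

Import duty: USD 9806.71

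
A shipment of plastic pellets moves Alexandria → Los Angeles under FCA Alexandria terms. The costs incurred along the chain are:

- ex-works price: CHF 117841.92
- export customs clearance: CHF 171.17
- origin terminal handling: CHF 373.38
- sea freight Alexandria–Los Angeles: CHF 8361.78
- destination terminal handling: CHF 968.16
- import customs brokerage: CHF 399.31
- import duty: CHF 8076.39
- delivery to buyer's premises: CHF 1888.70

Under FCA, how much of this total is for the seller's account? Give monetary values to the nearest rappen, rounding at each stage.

Seller's account: CHF 118013.09

FCA: the seller delivers export-cleared goods to the carrier; the buyer bears costs from that point.
Seller's account: goods 117841.92 + export clearance 171.17 = 118013.09
Buyer's account: origin terminal 373.38 + freight 8361.78 + destination terminal 968.16 + brokerage 399.31 + duty 8076.39 + delivery 1888.70 = 20067.72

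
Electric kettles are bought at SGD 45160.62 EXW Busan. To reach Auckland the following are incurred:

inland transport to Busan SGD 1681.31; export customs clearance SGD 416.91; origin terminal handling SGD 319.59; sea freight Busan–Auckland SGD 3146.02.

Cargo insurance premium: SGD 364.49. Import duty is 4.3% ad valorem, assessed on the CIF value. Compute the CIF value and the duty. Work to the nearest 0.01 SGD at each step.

CIF = EXW price + pre-shipment costs + freight + insurance
CIF = 45160.62 + 1681.31 + 416.91 + 319.59 + 3146.02 + 364.49 = 51088.94
Import duty = 51088.94 × 4.3% = 2196.82

CIF value: SGD 51088.94; import duty: SGD 2196.82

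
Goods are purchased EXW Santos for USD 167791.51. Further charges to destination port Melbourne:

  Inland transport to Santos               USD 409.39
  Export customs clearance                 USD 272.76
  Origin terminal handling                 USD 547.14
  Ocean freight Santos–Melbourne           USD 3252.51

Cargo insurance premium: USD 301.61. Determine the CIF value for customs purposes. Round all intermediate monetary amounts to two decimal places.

CIF = EXW price + pre-shipment costs + freight + insurance
CIF = 167791.51 + 409.39 + 272.76 + 547.14 + 3252.51 + 301.61 = 172574.92

CIF value: USD 172574.92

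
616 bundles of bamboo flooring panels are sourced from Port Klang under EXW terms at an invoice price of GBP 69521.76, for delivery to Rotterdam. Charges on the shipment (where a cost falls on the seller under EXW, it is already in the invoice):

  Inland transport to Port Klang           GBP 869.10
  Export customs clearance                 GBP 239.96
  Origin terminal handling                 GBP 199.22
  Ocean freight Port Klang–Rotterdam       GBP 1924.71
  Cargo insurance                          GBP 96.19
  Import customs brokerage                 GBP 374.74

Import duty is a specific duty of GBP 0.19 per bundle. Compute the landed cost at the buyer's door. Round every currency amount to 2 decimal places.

Total landed cost: GBP 73342.72

EXW: the seller makes goods available at their premises; the buyer bears all onward costs.
CIF value = EXW price + inland to port + export clearance + origin terminal + freight + insurance = 69521.76 + 869.10 + 239.96 + 199.22 + 1924.71 + 96.19 = 72850.94
Import duty = 616 × 0.19 = 117.04
Buyer bears: inland to port 869.10 + export clearance 239.96 + origin terminal 199.22 + freight 1924.71 + insurance 96.19 + brokerage 374.74 + duty 117.04 = 3820.96
Landed cost = invoice 69521.76 + 3820.96 = 73342.72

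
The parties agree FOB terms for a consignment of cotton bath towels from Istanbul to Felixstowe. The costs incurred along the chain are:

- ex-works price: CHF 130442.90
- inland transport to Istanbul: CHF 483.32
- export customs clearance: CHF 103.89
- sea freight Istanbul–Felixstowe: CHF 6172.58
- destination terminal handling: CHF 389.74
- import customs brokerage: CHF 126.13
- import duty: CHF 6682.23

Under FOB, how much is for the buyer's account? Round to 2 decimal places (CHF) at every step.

Buyer's account: CHF 13370.68

FOB: the seller bears costs until goods are on board at the origin port; the buyer bears freight, insurance and all costs thereafter.
Seller's account: goods 130442.90 + inland to port 483.32 + export clearance 103.89 = 131030.11
Buyer's account: freight 6172.58 + destination terminal 389.74 + brokerage 126.13 + duty 6682.23 = 13370.68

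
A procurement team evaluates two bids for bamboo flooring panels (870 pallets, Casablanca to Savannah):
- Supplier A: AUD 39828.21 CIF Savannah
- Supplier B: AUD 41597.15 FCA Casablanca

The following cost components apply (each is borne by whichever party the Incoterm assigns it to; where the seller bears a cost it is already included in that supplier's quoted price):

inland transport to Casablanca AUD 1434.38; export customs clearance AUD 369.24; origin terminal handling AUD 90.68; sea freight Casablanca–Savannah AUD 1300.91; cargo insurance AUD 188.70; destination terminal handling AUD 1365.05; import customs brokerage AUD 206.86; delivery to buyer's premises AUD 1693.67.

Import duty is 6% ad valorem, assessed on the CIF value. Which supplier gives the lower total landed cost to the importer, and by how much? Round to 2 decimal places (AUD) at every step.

Supplier A (CIF):
The CIF price already equals the CIF value: 39828.21
Import duty = 39828.21 × 6% = 2389.69
Buyer bears (A): 1365.05 + 206.86 + 1693.67 = 3265.58
Landed cost (A) = invoice 39828.21 + 3265.58 + duty 2389.69 = 45483.48
Supplier B (FCA):
CIF value = FCA price + origin terminal + freight + insurance = 41597.15 + 90.68 + 1300.91 + 188.70 = 43177.44
Import duty = 43177.44 × 6% = 2590.65
Buyer bears (B): 90.68 + 1300.91 + 188.70 + 1365.05 + 206.86 + 1693.67 = 4845.87
Landed cost (B) = invoice 41597.15 + 4845.87 + duty 2590.65 = 49033.67
Difference = |45483.48 − 49033.67| = 3550.19

Supplier A is cheaper by AUD 3550.19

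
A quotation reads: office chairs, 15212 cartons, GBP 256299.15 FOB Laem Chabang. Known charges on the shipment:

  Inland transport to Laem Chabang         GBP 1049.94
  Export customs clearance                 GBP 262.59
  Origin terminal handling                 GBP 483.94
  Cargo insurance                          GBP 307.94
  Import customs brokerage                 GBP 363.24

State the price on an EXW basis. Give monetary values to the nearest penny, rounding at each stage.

EXW price: GBP 254502.68

Not relevant to the conversion: brokerage, insurance — on the buyer under both terms; not part of either seller's price.
From FOB to EXW, the seller no longer bears: inland to port, export clearance, origin terminal.
EXW price = 256299.15 − 1049.94 − 262.59 − 483.94 = 254502.68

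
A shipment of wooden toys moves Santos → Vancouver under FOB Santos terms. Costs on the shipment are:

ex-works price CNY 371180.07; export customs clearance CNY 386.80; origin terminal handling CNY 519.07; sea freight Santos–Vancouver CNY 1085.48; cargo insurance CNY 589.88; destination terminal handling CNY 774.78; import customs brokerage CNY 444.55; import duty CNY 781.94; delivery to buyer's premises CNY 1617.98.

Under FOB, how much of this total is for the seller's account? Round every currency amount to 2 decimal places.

Seller's account: CNY 372085.94

FOB: the seller bears costs until goods are on board at the origin port; the buyer bears freight, insurance and all costs thereafter.
Seller's account: goods 371180.07 + export clearance 386.80 + origin terminal 519.07 = 372085.94
Buyer's account: freight 1085.48 + insurance 589.88 + destination terminal 774.78 + brokerage 444.55 + duty 781.94 + delivery 1617.98 = 5294.61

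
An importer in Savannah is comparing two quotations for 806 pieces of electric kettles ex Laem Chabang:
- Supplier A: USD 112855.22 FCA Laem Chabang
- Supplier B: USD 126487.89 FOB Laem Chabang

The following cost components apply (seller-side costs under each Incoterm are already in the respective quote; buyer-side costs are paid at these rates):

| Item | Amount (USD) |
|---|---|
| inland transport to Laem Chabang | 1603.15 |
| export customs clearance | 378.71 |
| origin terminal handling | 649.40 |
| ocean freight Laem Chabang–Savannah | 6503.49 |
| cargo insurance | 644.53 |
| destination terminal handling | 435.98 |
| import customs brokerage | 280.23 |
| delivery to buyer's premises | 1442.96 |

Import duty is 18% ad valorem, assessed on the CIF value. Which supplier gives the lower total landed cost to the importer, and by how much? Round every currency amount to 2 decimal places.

Supplier A (FCA):
CIF value = FCA price + origin terminal + freight + insurance = 112855.22 + 649.40 + 6503.49 + 644.53 = 120652.64
Import duty = 120652.64 × 18% = 21717.48
Buyer bears (A): 649.40 + 6503.49 + 644.53 + 435.98 + 280.23 + 1442.96 = 9956.59
Landed cost (A) = invoice 112855.22 + 9956.59 + duty 21717.48 = 144529.29
Supplier B (FOB):
CIF value = FOB price + freight + insurance = 126487.89 + 6503.49 + 644.53 = 133635.91
Import duty = 133635.91 × 18% = 24054.46
Buyer bears (B): 6503.49 + 644.53 + 435.98 + 280.23 + 1442.96 = 9307.19
Landed cost (B) = invoice 126487.89 + 9307.19 + duty 24054.46 = 159849.54
Difference = |144529.29 − 159849.54| = 15320.25

Supplier A is cheaper by USD 15320.25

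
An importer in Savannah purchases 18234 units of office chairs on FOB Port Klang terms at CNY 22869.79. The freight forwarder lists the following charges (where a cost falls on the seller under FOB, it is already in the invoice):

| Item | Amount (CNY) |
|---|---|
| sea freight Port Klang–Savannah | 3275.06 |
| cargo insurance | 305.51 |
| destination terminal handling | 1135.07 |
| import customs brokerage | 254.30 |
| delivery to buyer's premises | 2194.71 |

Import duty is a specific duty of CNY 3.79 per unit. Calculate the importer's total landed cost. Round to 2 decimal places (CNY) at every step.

FOB: the seller bears costs until goods are on board at the origin port; the buyer bears freight, insurance and all costs thereafter.
CIF value = FOB price + freight + insurance = 22869.79 + 3275.06 + 305.51 = 26450.36
Import duty = 18234 × 3.79 = 69106.86
Buyer bears: freight 3275.06 + insurance 305.51 + destination terminal 1135.07 + brokerage 254.30 + delivery 2194.71 + duty 69106.86 = 76271.51
Landed cost = invoice 22869.79 + 76271.51 = 99141.30

Total landed cost: CNY 99141.30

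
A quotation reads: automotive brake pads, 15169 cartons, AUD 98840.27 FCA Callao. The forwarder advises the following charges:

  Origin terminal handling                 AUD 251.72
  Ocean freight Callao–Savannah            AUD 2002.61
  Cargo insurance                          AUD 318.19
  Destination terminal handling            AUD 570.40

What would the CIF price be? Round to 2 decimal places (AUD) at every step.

Not relevant to the conversion: destination terminal — on the buyer under both terms; not part of either seller's price.
From FCA to CIF, the seller additionally bears: origin terminal, freight, insurance.
CIF price = 98840.27 + 251.72 + 2002.61 + 318.19 = 101412.79

CIF price: AUD 101412.79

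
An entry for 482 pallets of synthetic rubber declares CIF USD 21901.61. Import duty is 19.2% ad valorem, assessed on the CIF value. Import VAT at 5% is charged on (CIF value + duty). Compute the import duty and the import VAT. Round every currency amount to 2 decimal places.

Import duty: USD 4205.11; import VAT: USD 1305.34

Import duty = 21901.61 × 19.2% = 4205.11
VAT base = CIF + duty = 21901.61 + 4205.11 = 26106.72
Import VAT = 26106.72 × 5% = 1305.34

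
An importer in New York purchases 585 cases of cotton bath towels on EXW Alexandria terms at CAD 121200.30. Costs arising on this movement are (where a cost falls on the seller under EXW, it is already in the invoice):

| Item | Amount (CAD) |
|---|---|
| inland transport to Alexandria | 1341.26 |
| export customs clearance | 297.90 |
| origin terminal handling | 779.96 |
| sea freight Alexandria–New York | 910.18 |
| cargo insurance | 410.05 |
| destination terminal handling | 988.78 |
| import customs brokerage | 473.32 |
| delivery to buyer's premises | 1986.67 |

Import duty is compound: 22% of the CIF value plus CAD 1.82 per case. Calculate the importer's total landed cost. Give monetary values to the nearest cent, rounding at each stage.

EXW: the seller makes goods available at their premises; the buyer bears all onward costs.
CIF value = EXW price + inland to port + export clearance + origin terminal + freight + insurance = 121200.30 + 1341.26 + 297.90 + 779.96 + 910.18 + 410.05 = 124939.65
Ad valorem component: 124939.65 × 22% = 27486.72
Specific component: 585 × 1.82 = 1064.70
Import duty = 27486.72 + 1064.70 = 28551.42
Buyer bears: inland to port 1341.26 + export clearance 297.90 + origin terminal 779.96 + freight 910.18 + insurance 410.05 + destination terminal 988.78 + brokerage 473.32 + delivery 1986.67 + duty 28551.42 = 35739.54
Landed cost = invoice 121200.30 + 35739.54 = 156939.84

Total landed cost: CAD 156939.84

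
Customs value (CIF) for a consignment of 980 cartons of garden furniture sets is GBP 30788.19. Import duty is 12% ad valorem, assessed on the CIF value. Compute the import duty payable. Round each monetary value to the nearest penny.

Import duty: GBP 3694.58

Import duty = 30788.19 × 12% = 3694.58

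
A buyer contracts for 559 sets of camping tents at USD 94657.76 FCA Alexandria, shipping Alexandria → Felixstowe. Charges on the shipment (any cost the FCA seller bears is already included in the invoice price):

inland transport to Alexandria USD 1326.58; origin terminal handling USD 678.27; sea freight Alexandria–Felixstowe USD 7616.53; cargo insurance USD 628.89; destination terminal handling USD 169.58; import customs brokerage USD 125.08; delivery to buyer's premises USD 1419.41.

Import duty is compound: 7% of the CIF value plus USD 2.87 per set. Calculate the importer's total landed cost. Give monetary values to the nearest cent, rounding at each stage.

FCA: the seller delivers export-cleared goods to the carrier; the buyer bears costs from that point.
Already in the invoice (seller's account under FCA): inland to port — exclude.
CIF value = FCA price + origin terminal + freight + insurance = 94657.76 + 678.27 + 7616.53 + 628.89 = 103581.45
Ad valorem component: 103581.45 × 7% = 7250.70
Specific component: 559 × 2.87 = 1604.33
Import duty = 7250.70 + 1604.33 = 8855.03
Buyer bears: origin terminal 678.27 + freight 7616.53 + insurance 628.89 + destination terminal 169.58 + brokerage 125.08 + delivery 1419.41 + duty 8855.03 = 19492.79
Landed cost = invoice 94657.76 + 19492.79 = 114150.55

Total landed cost: USD 114150.55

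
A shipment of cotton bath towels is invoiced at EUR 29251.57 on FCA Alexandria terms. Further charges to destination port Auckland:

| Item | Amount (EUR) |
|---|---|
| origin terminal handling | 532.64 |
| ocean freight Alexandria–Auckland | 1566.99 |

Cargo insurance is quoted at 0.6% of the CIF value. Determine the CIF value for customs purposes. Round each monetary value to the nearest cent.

Let C be the CIF value. C = FCA price + pre-shipment costs + freight + 0.6% × C
C − 0.6% × C = 29251.57 + 532.64 + 1566.99
0.994 × C = 31351.20
C = 31351.20 / 0.994 = 31540.44
Insurance premium = 0.6% × 31540.44 = 189.24

CIF value: EUR 31540.44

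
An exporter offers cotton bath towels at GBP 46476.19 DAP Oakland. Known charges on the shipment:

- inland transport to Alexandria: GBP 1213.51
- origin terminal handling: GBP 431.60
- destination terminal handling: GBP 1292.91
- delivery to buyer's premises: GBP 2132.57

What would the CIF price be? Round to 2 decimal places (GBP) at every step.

CIF price: GBP 43050.71

Not relevant to the conversion: inland to port, origin terminal — on the seller under both DAP and CIF; already in the DAP price and stays in the CIF price.
From DAP to CIF, the seller no longer bears: destination terminal, delivery.
CIF price = 46476.19 − 1292.91 − 2132.57 = 43050.71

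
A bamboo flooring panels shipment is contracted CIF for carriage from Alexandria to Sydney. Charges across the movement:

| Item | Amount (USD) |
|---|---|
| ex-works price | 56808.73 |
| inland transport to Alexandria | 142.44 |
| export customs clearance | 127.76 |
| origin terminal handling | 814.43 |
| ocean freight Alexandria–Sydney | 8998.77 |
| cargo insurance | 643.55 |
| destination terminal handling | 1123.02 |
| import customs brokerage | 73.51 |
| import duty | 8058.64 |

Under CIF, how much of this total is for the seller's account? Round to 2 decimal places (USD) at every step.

CIF: the seller pays costs through ocean freight and marine insurance to the destination port.
Seller's account: goods 56808.73 + inland to port 142.44 + export clearance 127.76 + origin terminal 814.43 + freight 8998.77 + insurance 643.55 = 67535.68
Buyer's account: destination terminal 1123.02 + brokerage 73.51 + duty 8058.64 = 9255.17

Seller's account: USD 67535.68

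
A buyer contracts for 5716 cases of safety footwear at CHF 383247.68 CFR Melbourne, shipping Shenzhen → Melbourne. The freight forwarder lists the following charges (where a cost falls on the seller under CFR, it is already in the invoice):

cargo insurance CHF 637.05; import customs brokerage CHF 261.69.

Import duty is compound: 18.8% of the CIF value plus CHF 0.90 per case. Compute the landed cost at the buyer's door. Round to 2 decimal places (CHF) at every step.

Total landed cost: CHF 461461.15

CFR: the seller pays costs through ocean freight to the destination port, but not insurance.
CIF value = CFR price + insurance = 383247.68 + 637.05 = 383884.73
Ad valorem component: 383884.73 × 18.8% = 72170.33
Specific component: 5716 × 0.90 = 5144.40
Import duty = 72170.33 + 5144.40 = 77314.73
Buyer bears: insurance 637.05 + brokerage 261.69 + duty 77314.73 = 78213.47
Landed cost = invoice 383247.68 + 78213.47 = 461461.15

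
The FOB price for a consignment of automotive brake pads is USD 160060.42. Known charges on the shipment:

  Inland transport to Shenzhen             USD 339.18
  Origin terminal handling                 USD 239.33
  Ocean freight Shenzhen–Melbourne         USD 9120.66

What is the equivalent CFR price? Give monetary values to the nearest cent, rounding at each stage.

CFR price: USD 169181.08

Not relevant to the conversion: inland to port, origin terminal — on the seller under both FOB and CFR; already in the FOB price and stays in the CFR price.
From FOB to CFR, the seller additionally bears: freight.
CFR price = 160060.42 + 9120.66 = 169181.08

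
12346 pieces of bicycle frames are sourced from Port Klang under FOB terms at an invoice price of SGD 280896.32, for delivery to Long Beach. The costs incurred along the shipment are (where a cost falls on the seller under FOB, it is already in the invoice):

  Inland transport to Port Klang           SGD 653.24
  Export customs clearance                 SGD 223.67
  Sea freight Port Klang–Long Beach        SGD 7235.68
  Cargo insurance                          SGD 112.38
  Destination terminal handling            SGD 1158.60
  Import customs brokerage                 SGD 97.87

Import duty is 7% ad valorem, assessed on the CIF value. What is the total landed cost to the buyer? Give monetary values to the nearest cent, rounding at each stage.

FOB: the seller bears costs until goods are on board at the origin port; the buyer bears freight, insurance and all costs thereafter.
Already in the invoice (seller's account under FOB): inland to port, export clearance — exclude.
CIF value = FOB price + freight + insurance = 280896.32 + 7235.68 + 112.38 = 288244.38
Import duty = 288244.38 × 7% = 20177.11
Buyer bears: freight 7235.68 + insurance 112.38 + destination terminal 1158.60 + brokerage 97.87 + duty 20177.11 = 28781.64
Landed cost = invoice 280896.32 + 28781.64 = 309677.96

Total landed cost: SGD 309677.96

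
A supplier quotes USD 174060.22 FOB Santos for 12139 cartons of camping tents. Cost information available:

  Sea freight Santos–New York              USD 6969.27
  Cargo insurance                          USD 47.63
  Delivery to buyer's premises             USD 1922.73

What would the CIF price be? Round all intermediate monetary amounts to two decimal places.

CIF price: USD 181077.12

Not relevant to the conversion: delivery — on the buyer under both terms; not part of either seller's price.
From FOB to CIF, the seller additionally bears: freight, insurance.
CIF price = 174060.22 + 6969.27 + 47.63 = 181077.12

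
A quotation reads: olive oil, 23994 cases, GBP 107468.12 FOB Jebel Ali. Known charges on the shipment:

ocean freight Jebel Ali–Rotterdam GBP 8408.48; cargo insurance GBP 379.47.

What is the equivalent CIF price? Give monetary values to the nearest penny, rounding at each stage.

From FOB to CIF, the seller additionally bears: freight, insurance.
CIF price = 107468.12 + 8408.48 + 379.47 = 116256.07

CIF price: GBP 116256.07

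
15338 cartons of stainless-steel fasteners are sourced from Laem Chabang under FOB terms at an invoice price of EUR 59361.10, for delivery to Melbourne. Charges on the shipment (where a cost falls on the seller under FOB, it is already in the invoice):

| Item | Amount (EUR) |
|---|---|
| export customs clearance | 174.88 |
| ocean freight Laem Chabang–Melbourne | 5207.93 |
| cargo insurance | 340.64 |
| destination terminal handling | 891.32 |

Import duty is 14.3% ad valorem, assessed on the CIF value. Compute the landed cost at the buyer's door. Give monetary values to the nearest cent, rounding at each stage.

Total landed cost: EUR 75083.07

FOB: the seller bears costs until goods are on board at the origin port; the buyer bears freight, insurance and all costs thereafter.
Already in the invoice (seller's account under FOB): export clearance — exclude.
CIF value = FOB price + freight + insurance = 59361.10 + 5207.93 + 340.64 = 64909.67
Import duty = 64909.67 × 14.3% = 9282.08
Buyer bears: freight 5207.93 + insurance 340.64 + destination terminal 891.32 + duty 9282.08 = 15721.97
Landed cost = invoice 59361.10 + 15721.97 = 75083.07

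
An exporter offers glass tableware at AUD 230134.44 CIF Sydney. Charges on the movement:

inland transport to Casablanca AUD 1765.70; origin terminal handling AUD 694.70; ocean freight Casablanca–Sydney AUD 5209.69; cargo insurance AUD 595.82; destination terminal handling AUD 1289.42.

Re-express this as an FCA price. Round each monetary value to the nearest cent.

FCA price: AUD 223634.23

Not relevant to the conversion: inland to port — on the seller under both CIF and FCA; already in the CIF price and stays in the FCA price. destination terminal — on the buyer under both terms; not part of either seller's price.
From CIF to FCA, the seller no longer bears: origin terminal, freight, insurance.
FCA price = 230134.44 − 694.70 − 5209.69 − 595.82 = 223634.23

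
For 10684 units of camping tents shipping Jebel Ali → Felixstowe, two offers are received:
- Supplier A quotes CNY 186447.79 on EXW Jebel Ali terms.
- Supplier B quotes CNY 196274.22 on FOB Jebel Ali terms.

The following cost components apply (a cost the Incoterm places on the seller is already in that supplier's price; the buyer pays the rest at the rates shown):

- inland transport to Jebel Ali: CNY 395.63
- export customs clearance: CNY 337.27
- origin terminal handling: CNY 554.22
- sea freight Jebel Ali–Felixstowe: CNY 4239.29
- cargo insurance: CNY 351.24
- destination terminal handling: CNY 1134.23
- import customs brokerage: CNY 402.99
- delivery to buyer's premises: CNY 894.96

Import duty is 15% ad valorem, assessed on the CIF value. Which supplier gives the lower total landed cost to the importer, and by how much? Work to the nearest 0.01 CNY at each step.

Supplier A is cheaper by CNY 9820.20

Supplier A (EXW):
CIF value = EXW price + inland to port + export clearance + origin terminal + freight + insurance = 186447.79 + 395.63 + 337.27 + 554.22 + 4239.29 + 351.24 = 192325.44
Import duty = 192325.44 × 15% = 28848.82
Buyer bears (A): 395.63 + 337.27 + 554.22 + 4239.29 + 351.24 + 1134.23 + 402.99 + 894.96 = 8309.83
Landed cost (A) = invoice 186447.79 + 8309.83 + duty 28848.82 = 223606.44
Supplier B (FOB):
CIF value = FOB price + freight + insurance = 196274.22 + 4239.29 + 351.24 = 200864.75
Import duty = 200864.75 × 15% = 30129.71
Buyer bears (B): 4239.29 + 351.24 + 1134.23 + 402.99 + 894.96 = 7022.71
Landed cost (B) = invoice 196274.22 + 7022.71 + duty 30129.71 = 233426.64
Difference = |223606.44 − 233426.64| = 9820.20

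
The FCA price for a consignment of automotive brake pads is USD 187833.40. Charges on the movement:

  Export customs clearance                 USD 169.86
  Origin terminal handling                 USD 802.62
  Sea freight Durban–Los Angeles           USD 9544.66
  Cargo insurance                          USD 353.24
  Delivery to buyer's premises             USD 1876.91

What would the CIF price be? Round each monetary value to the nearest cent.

CIF price: USD 198533.92

Not relevant to the conversion: export clearance — on the seller under both FCA and CIF; already in the FCA price and stays in the CIF price. delivery — on the buyer under both terms; not part of either seller's price.
From FCA to CIF, the seller additionally bears: origin terminal, freight, insurance.
CIF price = 187833.40 + 802.62 + 9544.66 + 353.24 = 198533.92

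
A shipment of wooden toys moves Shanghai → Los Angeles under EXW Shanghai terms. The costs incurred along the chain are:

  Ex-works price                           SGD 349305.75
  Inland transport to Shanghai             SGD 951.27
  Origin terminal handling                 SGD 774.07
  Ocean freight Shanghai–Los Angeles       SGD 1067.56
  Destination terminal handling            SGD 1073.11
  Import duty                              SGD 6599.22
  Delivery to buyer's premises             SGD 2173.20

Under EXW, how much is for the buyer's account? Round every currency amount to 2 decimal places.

Buyer's account: SGD 12638.43

EXW: the seller makes goods available at their premises; the buyer bears all onward costs.
Seller's account: goods 349305.75 = 349305.75
Buyer's account: inland to port 951.27 + origin terminal 774.07 + freight 1067.56 + destination terminal 1073.11 + duty 6599.22 + delivery 2173.20 = 12638.43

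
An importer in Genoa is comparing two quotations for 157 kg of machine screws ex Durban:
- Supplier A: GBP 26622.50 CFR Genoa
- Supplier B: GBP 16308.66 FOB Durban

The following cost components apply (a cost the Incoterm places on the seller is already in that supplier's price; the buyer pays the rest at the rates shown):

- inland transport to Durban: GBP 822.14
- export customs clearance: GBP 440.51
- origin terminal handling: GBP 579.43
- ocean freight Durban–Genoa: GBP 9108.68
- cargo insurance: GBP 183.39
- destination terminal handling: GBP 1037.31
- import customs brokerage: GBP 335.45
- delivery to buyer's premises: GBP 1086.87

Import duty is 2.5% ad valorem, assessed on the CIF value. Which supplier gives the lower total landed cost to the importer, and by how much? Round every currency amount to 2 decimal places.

Supplier B is cheaper by GBP 1235.29

Supplier A (CFR):
CIF value = CFR price + insurance = 26622.50 + 183.39 = 26805.89
Import duty = 26805.89 × 2.5% = 670.15
Buyer bears (A): 183.39 + 1037.31 + 335.45 + 1086.87 = 2643.02
Landed cost (A) = invoice 26622.50 + 2643.02 + duty 670.15 = 29935.67
Supplier B (FOB):
CIF value = FOB price + freight + insurance = 16308.66 + 9108.68 + 183.39 = 25600.73
Import duty = 25600.73 × 2.5% = 640.02
Buyer bears (B): 9108.68 + 183.39 + 1037.31 + 335.45 + 1086.87 = 11751.70
Landed cost (B) = invoice 16308.66 + 11751.70 + duty 640.02 = 28700.38
Difference = |29935.67 − 28700.38| = 1235.29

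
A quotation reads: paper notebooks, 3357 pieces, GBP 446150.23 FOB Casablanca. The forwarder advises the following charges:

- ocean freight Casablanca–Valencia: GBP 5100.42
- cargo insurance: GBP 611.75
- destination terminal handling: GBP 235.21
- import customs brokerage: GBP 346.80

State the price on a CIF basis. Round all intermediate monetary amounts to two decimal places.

CIF price: GBP 451862.40

Not relevant to the conversion: destination terminal, brokerage — on the buyer under both terms; not part of either seller's price.
From FOB to CIF, the seller additionally bears: freight, insurance.
CIF price = 446150.23 + 5100.42 + 611.75 = 451862.40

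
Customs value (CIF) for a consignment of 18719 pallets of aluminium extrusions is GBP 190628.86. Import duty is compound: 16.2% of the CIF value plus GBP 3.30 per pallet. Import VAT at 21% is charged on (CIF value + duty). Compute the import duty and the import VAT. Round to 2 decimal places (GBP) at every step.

Ad valorem component: 190628.86 × 16.2% = 30881.88
Specific component: 18719 × 3.30 = 61772.70
Import duty = 30881.88 + 61772.70 = 92654.58
VAT base = CIF + duty = 190628.86 + 92654.58 = 283283.44
Import VAT = 283283.44 × 21% = 59489.52

Import duty: GBP 92654.58; import VAT: GBP 59489.52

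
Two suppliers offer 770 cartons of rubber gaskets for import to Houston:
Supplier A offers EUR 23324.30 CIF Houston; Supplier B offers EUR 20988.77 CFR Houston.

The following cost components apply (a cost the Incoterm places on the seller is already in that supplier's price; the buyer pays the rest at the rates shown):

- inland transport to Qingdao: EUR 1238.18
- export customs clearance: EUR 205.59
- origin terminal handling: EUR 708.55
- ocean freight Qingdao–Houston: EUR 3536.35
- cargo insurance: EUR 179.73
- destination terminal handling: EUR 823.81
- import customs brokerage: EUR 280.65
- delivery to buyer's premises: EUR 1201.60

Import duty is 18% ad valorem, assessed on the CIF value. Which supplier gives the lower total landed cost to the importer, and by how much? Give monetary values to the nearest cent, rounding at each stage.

Supplier A (CIF):
The CIF price already equals the CIF value: 23324.30
Import duty = 23324.30 × 18% = 4198.37
Buyer bears (A): 823.81 + 280.65 + 1201.60 = 2306.06
Landed cost (A) = invoice 23324.30 + 2306.06 + duty 4198.37 = 29828.73
Supplier B (CFR):
CIF value = CFR price + insurance = 20988.77 + 179.73 = 21168.50
Import duty = 21168.50 × 18% = 3810.33
Buyer bears (B): 179.73 + 823.81 + 280.65 + 1201.60 = 2485.79
Landed cost (B) = invoice 20988.77 + 2485.79 + duty 3810.33 = 27284.89
Difference = |29828.73 − 27284.89| = 2543.84

Supplier B is cheaper by EUR 2543.84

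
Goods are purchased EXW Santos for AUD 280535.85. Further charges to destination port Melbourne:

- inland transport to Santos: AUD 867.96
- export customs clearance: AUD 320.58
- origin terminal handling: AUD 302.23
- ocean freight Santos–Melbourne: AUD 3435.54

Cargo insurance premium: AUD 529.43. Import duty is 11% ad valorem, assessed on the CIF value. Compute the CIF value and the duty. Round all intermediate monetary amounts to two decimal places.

CIF value: AUD 285991.59; import duty: AUD 31459.07

CIF = EXW price + pre-shipment costs + freight + insurance
CIF = 280535.85 + 867.96 + 320.58 + 302.23 + 3435.54 + 529.43 = 285991.59
Import duty = 285991.59 × 11% = 31459.07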